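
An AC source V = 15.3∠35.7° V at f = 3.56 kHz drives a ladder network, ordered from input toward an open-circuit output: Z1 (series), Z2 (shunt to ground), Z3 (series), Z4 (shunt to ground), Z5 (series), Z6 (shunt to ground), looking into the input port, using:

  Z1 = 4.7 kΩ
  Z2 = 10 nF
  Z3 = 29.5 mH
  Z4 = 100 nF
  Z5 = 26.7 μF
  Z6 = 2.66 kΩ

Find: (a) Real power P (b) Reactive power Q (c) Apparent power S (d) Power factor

Step 1 — Angular frequency: ω = 2π·f = 2π·3560 = 2.237e+04 rad/s.
Step 2 — Component impedances:
  Z1: Z = R = 4700 Ω
  Z2: Z = 1/(jωC) = -j/(ω·C) = 0 - j4471 Ω
  Z3: Z = jωL = j·2.237e+04·0.0295 = 0 + j659.9 Ω
  Z4: Z = 1/(jωC) = -j/(ω·C) = 0 - j447.1 Ω
  Z5: Z = 1/(jωC) = -j/(ω·C) = 0 - j1.674 Ω
  Z6: Z = R = 2660 Ω
Step 3 — Ladder network (open output): work backward from the far end, alternating series and parallel combinations. Z_in = 4781 + j235.7 Ω = 4787∠2.8° Ω.
Step 4 — Source phasor: V = 15.3∠35.7° V = 12.42 + j8.928 V.
Step 5 — Current: I = V / Z = 0.002684 + j0.001735 A = 0.003196∠32.9° A.
Step 6 — Complex power: S = V·I* = 0.04884 + j0.002408 VA.
Step 7 — Real power: P = Re(S) = 0.04884 W.
Step 8 — Reactive power: Q = Im(S) = 0.002408 VAR.
Step 9 — Apparent power: |S| = 0.0489 VA.
Step 10 — Power factor: PF = P/|S| = 0.9988 (lagging).

(a) P = 0.04884 W  (b) Q = 0.002408 VAR  (c) S = 0.0489 VA  (d) PF = 0.9988 (lagging)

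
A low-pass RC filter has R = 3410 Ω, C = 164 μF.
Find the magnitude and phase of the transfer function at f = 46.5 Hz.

Step 1 — Angular frequency: ω = 2π·46.5 = 292.2 rad/s.
Step 2 — Transfer function: H(jω) = 1/(1 + jωRC).
Step 3 — Denominator: 1 + jωRC = 1 + j·292.2·3410·0.000164 = 1 + j163.4.
Step 4 — H = 3.746e-05 - j0.00612.
Step 5 — Magnitude: |H| = 0.00612 (-44.3 dB); phase: φ = -89.6°.

|H| = 0.00612 (-44.3 dB), φ = -89.6°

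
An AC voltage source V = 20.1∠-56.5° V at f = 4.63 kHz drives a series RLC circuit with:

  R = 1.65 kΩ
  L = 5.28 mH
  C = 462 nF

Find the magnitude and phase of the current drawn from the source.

Step 1 — Angular frequency: ω = 2π·f = 2π·4630 = 2.909e+04 rad/s.
Step 2 — Component impedances:
  R: Z = R = 1650 Ω
  L: Z = jωL = j·2.909e+04·0.00528 = 0 + j153.6 Ω
  C: Z = 1/(jωC) = -j/(ω·C) = 0 - j74.4 Ω
Step 3 — Series combination: Z_total = R + L + C = 1650 + j79.2 Ω = 1652∠2.7° Ω.
Step 4 — Source phasor: V = 20.1∠-56.5° V = 11.09 - j16.76 V.
Step 5 — Ohm's law: I = V / Z_total = (11.09 - j16.76) / (1650 + j79.2) = 0.006222 - j0.01046 A.
Step 6 — Convert to polar: |I| = 0.01217 A, ∠I = -59.2°.

I = 0.01217∠-59.2° A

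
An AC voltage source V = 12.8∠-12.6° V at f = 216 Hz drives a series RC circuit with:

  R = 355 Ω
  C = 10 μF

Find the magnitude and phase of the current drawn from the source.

Step 1 — Angular frequency: ω = 2π·f = 2π·216 = 1357 rad/s.
Step 2 — Component impedances:
  R: Z = R = 355 Ω
  C: Z = 1/(jωC) = -j/(ω·C) = 0 - j73.68 Ω
Step 3 — Series combination: Z_total = R + C = 355 - j73.68 Ω = 362.6∠-11.7° Ω.
Step 4 — Source phasor: V = 12.8∠-12.6° V = 12.49 - j2.792 V.
Step 5 — Ohm's law: I = V / Z_total = (12.49 - j2.792) / (355 - j73.68) = 0.0353 - j0.0005387 A.
Step 6 — Convert to polar: |I| = 0.0353 A, ∠I = -0.9°.

I = 0.0353∠-0.9° A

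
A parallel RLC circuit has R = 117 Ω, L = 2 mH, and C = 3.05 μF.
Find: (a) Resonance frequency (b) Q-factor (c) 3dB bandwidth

Step 1 — Resonance: ω₀ = 1/√(LC) = 1/√(0.002·3.05e-06) = 1.28e+04 rad/s.
Step 2 — f₀ = ω₀/(2π) = 2038 Hz.
Step 3 — Parallel Q: Q = R/(ω₀L) = 117/(1.28e+04·0.002) = 4.569.
Step 4 — Bandwidth: Δω = ω₀/Q = 2802 rad/s; BW = Δω/(2π) = 446 Hz.

(a) f₀ = 2038 Hz  (b) Q = 4.569  (c) BW = 446 Hz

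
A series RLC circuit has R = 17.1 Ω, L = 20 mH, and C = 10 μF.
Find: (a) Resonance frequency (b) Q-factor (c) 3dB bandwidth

Step 1 — Resonance: ω₀ = 1/√(LC) = 1/√(0.02·1e-05) = 2236 rad/s.
Step 2 — f₀ = ω₀/(2π) = 355.9 Hz.
Step 3 — Series Q: Q = ω₀L/R = 2236·0.02/17.1 = 2.615.
Step 4 — Bandwidth: Δω = ω₀/Q = 855 rad/s; BW = Δω/(2π) = 136.1 Hz.

(a) f₀ = 355.9 Hz  (b) Q = 2.615  (c) BW = 136.1 Hz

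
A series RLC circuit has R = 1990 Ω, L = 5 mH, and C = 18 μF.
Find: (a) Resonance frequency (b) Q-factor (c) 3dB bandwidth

Step 1 — Resonance condition Im(Z)=0 gives ω₀ = 1/√(LC).
Step 2 — ω₀ = 1/√(0.005·1.8e-05) = 3333 rad/s.
Step 3 — f₀ = ω₀/(2π) = 530.5 Hz.
Step 4 — Series Q: Q = ω₀L/R = 3333·0.005/1990 = 0.008375.
Step 5 — 3dB bandwidth: Δω = ω₀/Q = 3.98e+05 rad/s; BW = Δω/(2π) = 6.334e+04 Hz.

(a) f₀ = 530.5 Hz  (b) Q = 0.008375  (c) BW = 6.334e+04 Hz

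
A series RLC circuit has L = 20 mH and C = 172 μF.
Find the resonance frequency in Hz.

Step 1 — Resonance condition Im(Z)=0 gives ω₀ = 1/√(LC).
Step 2 — ω₀ = 1/√(0.02·0.000172) = 539.2 rad/s.
Step 3 — f₀ = ω₀/(2π) = 85.81 Hz.

f₀ = 85.81 Hz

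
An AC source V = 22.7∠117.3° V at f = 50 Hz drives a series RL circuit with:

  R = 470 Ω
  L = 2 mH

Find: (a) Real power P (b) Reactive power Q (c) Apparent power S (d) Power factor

Step 1 — Angular frequency: ω = 2π·f = 2π·50 = 314.2 rad/s.
Step 2 — Component impedances:
  R: Z = R = 470 Ω
  L: Z = jωL = j·314.2·0.002 = 0 + j0.6283 Ω
Step 3 — Series combination: Z_total = R + L = 470 + j0.6283 Ω = 470∠0.1° Ω.
Step 4 — Source phasor: V = 22.7∠117.3° V = -10.41 + j20.17 V.
Step 5 — Current: I = V / Z = -0.02209 + j0.04295 A = 0.0483∠117.2° A.
Step 6 — Complex power: S = V·I* = 1.096 + j0.001466 VA.
Step 7 — Real power: P = Re(S) = 1.096 W.
Step 8 — Reactive power: Q = Im(S) = 0.001466 VAR.
Step 9 — Apparent power: |S| = 1.096 VA.
Step 10 — Power factor: PF = P/|S| = 1 (lagging).

(a) P = 1.096 W  (b) Q = 0.001466 VAR  (c) S = 1.096 VA  (d) PF = 1 (lagging)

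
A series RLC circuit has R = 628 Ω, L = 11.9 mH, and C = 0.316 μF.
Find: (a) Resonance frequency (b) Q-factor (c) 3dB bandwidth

Step 1 — Resonance condition Im(Z)=0 gives ω₀ = 1/√(LC).
Step 2 — ω₀ = 1/√(0.0119·3.16e-07) = 1.631e+04 rad/s.
Step 3 — f₀ = ω₀/(2π) = 2595 Hz.
Step 4 — Series Q: Q = ω₀L/R = 1.631e+04·0.0119/628 = 0.309.
Step 5 — 3dB bandwidth: Δω = ω₀/Q = 5.277e+04 rad/s; BW = Δω/(2π) = 8399 Hz.

(a) f₀ = 2595 Hz  (b) Q = 0.309  (c) BW = 8399 Hz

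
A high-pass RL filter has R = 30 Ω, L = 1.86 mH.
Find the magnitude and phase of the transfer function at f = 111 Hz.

Step 1 — Angular frequency: ω = 2π·111 = 697.4 rad/s.
Step 2 — Transfer function: H(jω) = jωL/(R + jωL).
Step 3 — Numerator jωL = j·1.297; denominator R + jωL = 30 + j1.297.
Step 4 — H = 0.001866 + j0.04316.
Step 5 — Magnitude: |H| = 0.0432 (-27.3 dB); phase: φ = 87.5°.

|H| = 0.0432 (-27.3 dB), φ = 87.5°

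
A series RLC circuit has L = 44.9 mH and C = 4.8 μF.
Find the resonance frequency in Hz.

Step 1 — Resonance condition Im(Z)=0 gives ω₀ = 1/√(LC).
Step 2 — ω₀ = 1/√(0.0449·4.8e-06) = 2154 rad/s.
Step 3 — f₀ = ω₀/(2π) = 342.8 Hz.

f₀ = 342.8 Hz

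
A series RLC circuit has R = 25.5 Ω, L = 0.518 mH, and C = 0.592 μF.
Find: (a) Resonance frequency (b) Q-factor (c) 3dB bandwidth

Step 1 — Resonance condition Im(Z)=0 gives ω₀ = 1/√(LC).
Step 2 — ω₀ = 1/√(0.000518·5.92e-07) = 5.711e+04 rad/s.
Step 3 — f₀ = ω₀/(2π) = 9089 Hz.
Step 4 — Series Q: Q = ω₀L/R = 5.711e+04·0.000518/25.5 = 1.16.
Step 5 — 3dB bandwidth: Δω = ω₀/Q = 4.923e+04 rad/s; BW = Δω/(2π) = 7835 Hz.

(a) f₀ = 9089 Hz  (b) Q = 1.16  (c) BW = 7835 Hz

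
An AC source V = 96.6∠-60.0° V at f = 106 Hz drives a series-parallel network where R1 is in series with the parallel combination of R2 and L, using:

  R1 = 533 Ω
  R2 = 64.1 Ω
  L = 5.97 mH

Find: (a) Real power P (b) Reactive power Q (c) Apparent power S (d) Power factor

Step 1 — Angular frequency: ω = 2π·f = 2π·106 = 666 rad/s.
Step 2 — Component impedances:
  R1: Z = R = 533 Ω
  R2: Z = R = 64.1 Ω
  L: Z = jωL = j·666·0.00597 = 0 + j3.976 Ω
Step 3 — Parallel branch: R2 || L = 1/(1/R2 + 1/L) = 0.2457 + j3.961 Ω.
Step 4 — Series with R1: Z_total = R1 + (R2 || L) = 533.2 + j3.961 Ω = 533.3∠0.4° Ω.
Step 5 — Source phasor: V = 96.6∠-60.0° V = 48.3 - j83.66 V.
Step 6 — Current: I = V / Z = 0.08941 - j0.1575 A = 0.1811∠-60.4° A.
Step 7 — Complex power: S = V·I* = 17.5 + j0.13 VA.
Step 8 — Real power: P = Re(S) = 17.5 W.
Step 9 — Reactive power: Q = Im(S) = 0.13 VAR.
Step 10 — Apparent power: |S| = 17.5 VA.
Step 11 — Power factor: PF = P/|S| = 1 (lagging).

(a) P = 17.5 W  (b) Q = 0.13 VAR  (c) S = 17.5 VA  (d) PF = 1 (lagging)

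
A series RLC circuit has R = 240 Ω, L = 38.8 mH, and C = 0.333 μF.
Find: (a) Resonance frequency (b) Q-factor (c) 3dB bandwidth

Step 1 — Resonance: ω₀ = 1/√(LC) = 1/√(0.0388·3.33e-07) = 8798 rad/s.
Step 2 — f₀ = ω₀/(2π) = 1400 Hz.
Step 3 — Series Q: Q = ω₀L/R = 8798·0.0388/240 = 1.422.
Step 4 — Bandwidth: Δω = ω₀/Q = 6186 rad/s; BW = Δω/(2π) = 984.5 Hz.

(a) f₀ = 1400 Hz  (b) Q = 1.422  (c) BW = 984.5 Hz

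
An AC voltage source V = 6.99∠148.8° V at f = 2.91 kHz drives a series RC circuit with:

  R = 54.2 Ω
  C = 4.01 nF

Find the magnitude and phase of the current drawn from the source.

Step 1 — Angular frequency: ω = 2π·f = 2π·2910 = 1.828e+04 rad/s.
Step 2 — Component impedances:
  R: Z = R = 54.2 Ω
  C: Z = 1/(jωC) = -j/(ω·C) = 0 - j1.364e+04 Ω
Step 3 — Series combination: Z_total = R + C = 54.2 - j1.364e+04 Ω = 1.364e+04∠-89.8° Ω.
Step 4 — Source phasor: V = 6.99∠148.8° V = -5.979 + j3.621 V.
Step 5 — Ohm's law: I = V / Z_total = (-5.979 + j3.621) / (54.2 - j1.364e+04) = -0.0002672 - j0.0004373 A.
Step 6 — Convert to polar: |I| = 0.0005125 A, ∠I = -121.4°.

I = 0.0005125∠-121.4° A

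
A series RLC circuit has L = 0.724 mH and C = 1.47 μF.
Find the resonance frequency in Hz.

Step 1 — Resonance condition Im(Z)=0 gives ω₀ = 1/√(LC).
Step 2 — ω₀ = 1/√(0.000724·1.47e-06) = 3.065e+04 rad/s.
Step 3 — f₀ = ω₀/(2π) = 4879 Hz.

f₀ = 4879 Hz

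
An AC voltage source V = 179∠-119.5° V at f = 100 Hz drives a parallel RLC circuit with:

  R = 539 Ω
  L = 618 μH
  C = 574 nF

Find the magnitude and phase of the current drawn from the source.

Step 1 — Angular frequency: ω = 2π·f = 2π·100 = 628.3 rad/s.
Step 2 — Component impedances:
  R: Z = R = 539 Ω
  L: Z = jωL = j·628.3·0.000618 = 0 + j0.3883 Ω
  C: Z = 1/(jωC) = -j/(ω·C) = 0 - j2773 Ω
Step 3 — Parallel combination: 1/Z_total = 1/R + 1/L + 1/C; Z_total = 0.0002798 + j0.3884 Ω = 0.3884∠90.0° Ω.
Step 4 — Source phasor: V = 179∠-119.5° V = -88.14 - j155.8 V.
Step 5 — Ohm's law: I = V / Z_total = (-88.14 - j155.8) / (0.0002798 + j0.3884) = -401.3 + j226.7 A.
Step 6 — Convert to polar: |I| = 460.9 A, ∠I = 150.5°.

I = 460.9∠150.5° A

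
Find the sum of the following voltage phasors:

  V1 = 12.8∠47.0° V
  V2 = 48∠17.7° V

Step 1 — Convert each phasor to rectangular form:
  V1 = 12.8·(cos(47.0°) + j·sin(47.0°)) = 8.73 + j9.361 V
  V2 = 48·(cos(17.7°) + j·sin(17.7°)) = 45.73 + j14.59 V
Step 2 — Sum components: V_total = 54.46 + j23.95 V.
Step 3 — Convert to polar: |V_total| = 59.49 V, ∠V_total = 23.7°.

V_total = 59.49∠23.7° V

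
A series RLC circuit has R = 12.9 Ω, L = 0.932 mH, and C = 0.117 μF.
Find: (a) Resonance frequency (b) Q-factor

Step 1 — Resonance condition Im(Z)=0 gives ω₀ = 1/√(LC).
Step 2 — ω₀ = 1/√(0.000932·1.17e-07) = 9.576e+04 rad/s.
Step 3 — f₀ = ω₀/(2π) = 1.524e+04 Hz.
Step 4 — Series Q: Q = ω₀L/R = 9.576e+04·0.000932/12.9 = 6.919.

(a) f₀ = 1.524e+04 Hz  (b) Q = 6.919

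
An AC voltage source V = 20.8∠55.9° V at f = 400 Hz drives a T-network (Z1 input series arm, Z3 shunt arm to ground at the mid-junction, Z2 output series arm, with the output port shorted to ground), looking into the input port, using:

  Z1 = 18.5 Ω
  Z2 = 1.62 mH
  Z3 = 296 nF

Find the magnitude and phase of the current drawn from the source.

Step 1 — Angular frequency: ω = 2π·f = 2π·400 = 2513 rad/s.
Step 2 — Component impedances:
  Z1: Z = R = 18.5 Ω
  Z2: Z = jωL = j·2513·0.00162 = 0 + j4.072 Ω
  Z3: Z = 1/(jωC) = -j/(ω·C) = 0 - j1344 Ω
Step 3 — With the output port shorted to ground, the output series arm Z2 runs from the junction to ground; the shunt arm Z3 also runs from the junction to ground. They appear in parallel: Z3 || Z2 = 0 + j4.084 Ω.
Step 4 — Series with input arm Z1: Z_in = Z1 + (Z3 || Z2) = 18.5 + j4.084 Ω = 18.95∠12.4° Ω.
Step 5 — Source phasor: V = 20.8∠55.9° V = 11.66 + j17.22 V.
Step 6 — Ohm's law: I = V / Z_total = (11.66 + j17.22) / (18.5 + j4.084) = 0.797 + j0.7551 A.
Step 7 — Convert to polar: |I| = 1.098 A, ∠I = 43.5°.

I = 1.098∠43.5° A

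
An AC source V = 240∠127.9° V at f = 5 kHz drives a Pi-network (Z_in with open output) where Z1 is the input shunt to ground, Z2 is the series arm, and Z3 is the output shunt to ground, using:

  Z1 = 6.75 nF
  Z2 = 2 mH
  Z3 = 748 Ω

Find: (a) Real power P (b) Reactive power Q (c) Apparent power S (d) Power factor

Step 1 — Angular frequency: ω = 2π·f = 2π·5000 = 3.142e+04 rad/s.
Step 2 — Component impedances:
  Z1: Z = 1/(jωC) = -j/(ω·C) = 0 - j4716 Ω
  Z2: Z = jωL = j·3.142e+04·0.002 = 0 + j62.83 Ω
  Z3: Z = R = 748 Ω
Step 3 — With open output, the series arm Z2 and the output shunt Z3 appear in series to ground: Z2 + Z3 = 748 + j62.83 Ω.
Step 4 — Parallel with input shunt Z1: Z_in = Z1 || (Z2 + Z3) = 749 - j56.73 Ω = 751.1∠-4.3° Ω.
Step 5 — Source phasor: V = 240∠127.9° V = -147.4 + j189.4 V.
Step 6 — Current: I = V / Z = -0.2148 + j0.2366 A = 0.3195∠132.2° A.
Step 7 — Complex power: S = V·I* = 76.47 - j5.791 VA.
Step 8 — Real power: P = Re(S) = 76.47 W.
Step 9 — Reactive power: Q = Im(S) = -5.791 VAR.
Step 10 — Apparent power: |S| = 76.68 VA.
Step 11 — Power factor: PF = P/|S| = 0.9971 (leading).

(a) P = 76.47 W  (b) Q = -5.791 VAR  (c) S = 76.68 VA  (d) PF = 0.9971 (leading)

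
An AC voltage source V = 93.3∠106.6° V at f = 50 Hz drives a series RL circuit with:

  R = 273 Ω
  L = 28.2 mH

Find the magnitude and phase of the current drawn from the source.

Step 1 — Angular frequency: ω = 2π·f = 2π·50 = 314.2 rad/s.
Step 2 — Component impedances:
  R: Z = R = 273 Ω
  L: Z = jωL = j·314.2·0.0282 = 0 + j8.859 Ω
Step 3 — Series combination: Z_total = R + L = 273 + j8.859 Ω = 273.1∠1.9° Ω.
Step 4 — Source phasor: V = 93.3∠106.6° V = -26.65 + j89.41 V.
Step 5 — Ohm's law: I = V / Z_total = (-26.65 + j89.41) / (273 + j8.859) = -0.08692 + j0.3303 A.
Step 6 — Convert to polar: |I| = 0.3416 A, ∠I = 104.7°.

I = 0.3416∠104.7° A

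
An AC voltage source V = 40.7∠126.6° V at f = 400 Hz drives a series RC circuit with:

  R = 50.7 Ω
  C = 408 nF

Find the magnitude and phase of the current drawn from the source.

Step 1 — Angular frequency: ω = 2π·f = 2π·400 = 2513 rad/s.
Step 2 — Component impedances:
  R: Z = R = 50.7 Ω
  C: Z = 1/(jωC) = -j/(ω·C) = 0 - j975.2 Ω
Step 3 — Series combination: Z_total = R + C = 50.7 - j975.2 Ω = 976.5∠-87.0° Ω.
Step 4 — Source phasor: V = 40.7∠126.6° V = -24.27 + j32.67 V.
Step 5 — Ohm's law: I = V / Z_total = (-24.27 + j32.67) / (50.7 - j975.2) = -0.0347 - j0.02308 A.
Step 6 — Convert to polar: |I| = 0.04168 A, ∠I = -146.4°.

I = 0.04168∠-146.4° A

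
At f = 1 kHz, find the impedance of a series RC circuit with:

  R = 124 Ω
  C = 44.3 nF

Step 1 — Angular frequency: ω = 2π·f = 2π·1000 = 6283 rad/s.
Step 2 — Component impedances:
  R: Z = R = 124 Ω
  C: Z = 1/(jωC) = -j/(ω·C) = 0 - j3593 Ω
Step 3 — Series combination: Z_total = R + C = 124 - j3593 Ω = 3595∠-88.0° Ω.

Z = 124 - j3593 Ω = 3595∠-88.0° Ω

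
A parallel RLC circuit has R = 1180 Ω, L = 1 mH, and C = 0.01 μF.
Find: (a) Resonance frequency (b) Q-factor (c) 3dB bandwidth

Step 1 — Resonance: ω₀ = 1/√(LC) = 1/√(0.001·1e-08) = 3.162e+05 rad/s.
Step 2 — f₀ = ω₀/(2π) = 5.033e+04 Hz.
Step 3 — Parallel Q: Q = R/(ω₀L) = 1180/(3.162e+05·0.001) = 3.731.
Step 4 — Bandwidth: Δω = ω₀/Q = 8.475e+04 rad/s; BW = Δω/(2π) = 1.349e+04 Hz.

(a) f₀ = 5.033e+04 Hz  (b) Q = 3.731  (c) BW = 1.349e+04 Hz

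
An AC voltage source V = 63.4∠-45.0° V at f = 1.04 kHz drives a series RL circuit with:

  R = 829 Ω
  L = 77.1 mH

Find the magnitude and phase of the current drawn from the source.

Step 1 — Angular frequency: ω = 2π·f = 2π·1040 = 6535 rad/s.
Step 2 — Component impedances:
  R: Z = R = 829 Ω
  L: Z = jωL = j·6535·0.0771 = 0 + j503.8 Ω
Step 3 — Series combination: Z_total = R + L = 829 + j503.8 Ω = 970.1∠31.3° Ω.
Step 4 — Source phasor: V = 63.4∠-45.0° V = 44.83 - j44.83 V.
Step 5 — Ohm's law: I = V / Z_total = (44.83 - j44.83) / (829 + j503.8) = 0.01549 - j0.06349 A.
Step 6 — Convert to polar: |I| = 0.06536 A, ∠I = -76.3°.

I = 0.06536∠-76.3° A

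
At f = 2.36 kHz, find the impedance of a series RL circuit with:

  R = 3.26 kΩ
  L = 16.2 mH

Step 1 — Angular frequency: ω = 2π·f = 2π·2360 = 1.483e+04 rad/s.
Step 2 — Component impedances:
  R: Z = R = 3260 Ω
  L: Z = jωL = j·1.483e+04·0.0162 = 0 + j240.2 Ω
Step 3 — Series combination: Z_total = R + L = 3260 + j240.2 Ω = 3269∠4.2° Ω.

Z = 3260 + j240.2 Ω = 3269∠4.2° Ω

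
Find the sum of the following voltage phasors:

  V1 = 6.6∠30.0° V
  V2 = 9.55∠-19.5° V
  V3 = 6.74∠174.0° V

Step 1 — Convert each phasor to rectangular form:
  V1 = 6.6·(cos(30.0°) + j·sin(30.0°)) = 5.716 + j3.3 V
  V2 = 9.55·(cos(-19.5°) + j·sin(-19.5°)) = 9.002 - j3.188 V
  V3 = 6.74·(cos(174.0°) + j·sin(174.0°)) = -6.703 + j0.7045 V
Step 2 — Sum components: V_total = 8.015 + j0.8167 V.
Step 3 — Convert to polar: |V_total| = 8.056 V, ∠V_total = 5.8°.

V_total = 8.056∠5.8° V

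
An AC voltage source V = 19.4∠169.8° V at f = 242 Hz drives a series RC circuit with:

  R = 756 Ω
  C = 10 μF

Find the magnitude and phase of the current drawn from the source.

Step 1 — Angular frequency: ω = 2π·f = 2π·242 = 1521 rad/s.
Step 2 — Component impedances:
  R: Z = R = 756 Ω
  C: Z = 1/(jωC) = -j/(ω·C) = 0 - j65.77 Ω
Step 3 — Series combination: Z_total = R + C = 756 - j65.77 Ω = 758.9∠-5.0° Ω.
Step 4 — Source phasor: V = 19.4∠169.8° V = -19.09 + j3.435 V.
Step 5 — Ohm's law: I = V / Z_total = (-19.09 + j3.435) / (756 - j65.77) = -0.02546 + j0.00233 A.
Step 6 — Convert to polar: |I| = 0.02556 A, ∠I = 174.8°.

I = 0.02556∠174.8° A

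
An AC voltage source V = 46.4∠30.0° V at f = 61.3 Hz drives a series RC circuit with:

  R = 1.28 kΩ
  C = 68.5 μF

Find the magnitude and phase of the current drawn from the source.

Step 1 — Angular frequency: ω = 2π·f = 2π·61.3 = 385.2 rad/s.
Step 2 — Component impedances:
  R: Z = R = 1280 Ω
  C: Z = 1/(jωC) = -j/(ω·C) = 0 - j37.9 Ω
Step 3 — Series combination: Z_total = R + C = 1280 - j37.9 Ω = 1281∠-1.7° Ω.
Step 4 — Source phasor: V = 46.4∠30.0° V = 40.18 + j23.2 V.
Step 5 — Ohm's law: I = V / Z_total = (40.18 + j23.2) / (1280 - j37.9) = 0.03083 + j0.01904 A.
Step 6 — Convert to polar: |I| = 0.03623 A, ∠I = 31.7°.

I = 0.03623∠31.7° A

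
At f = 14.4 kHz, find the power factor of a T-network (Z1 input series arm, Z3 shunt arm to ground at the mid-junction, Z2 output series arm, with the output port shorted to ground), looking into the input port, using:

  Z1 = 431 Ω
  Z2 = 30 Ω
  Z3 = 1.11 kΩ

Step 1 — Angular frequency: ω = 2π·f = 2π·1.44e+04 = 9.048e+04 rad/s.
Step 2 — Component impedances:
  Z1: Z = R = 431 Ω
  Z2: Z = R = 30 Ω
  Z3: Z = R = 1110 Ω
Step 3 — With the output port shorted to ground, the output series arm Z2 runs from the junction to ground; the shunt arm Z3 also runs from the junction to ground. They appear in parallel: Z3 || Z2 = 29.21 Ω.
Step 4 — Series with input arm Z1: Z_in = Z1 + (Z3 || Z2) = 460.2 Ω = 460.2∠0.0° Ω.
Step 5 — Power factor: PF = cos(φ) = Re(Z)/|Z| = 460.2/460.2 = 1.
Step 6 — Type: Im(Z) = 0 ⇒ unity (phase φ = 0.0°).

PF = 1 (unity, φ = 0.0°)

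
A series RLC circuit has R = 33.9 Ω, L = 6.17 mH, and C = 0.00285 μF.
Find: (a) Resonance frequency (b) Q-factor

Step 1 — Resonance condition Im(Z)=0 gives ω₀ = 1/√(LC).
Step 2 — ω₀ = 1/√(0.00617·2.85e-09) = 2.385e+05 rad/s.
Step 3 — f₀ = ω₀/(2π) = 3.795e+04 Hz.
Step 4 — Series Q: Q = ω₀L/R = 2.385e+05·0.00617/33.9 = 43.4.

(a) f₀ = 3.795e+04 Hz  (b) Q = 43.4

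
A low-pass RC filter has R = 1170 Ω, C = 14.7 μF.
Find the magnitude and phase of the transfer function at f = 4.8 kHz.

Step 1 — Angular frequency: ω = 2π·4800 = 3.016e+04 rad/s.
Step 2 — Transfer function: H(jω) = 1/(1 + jωRC).
Step 3 — Denominator: 1 + jωRC = 1 + j·3.016e+04·1170·1.47e-05 = 1 + j518.7.
Step 4 — H = 3.717e-06 - j0.001928.
Step 5 — Magnitude: |H| = 0.001928 (-54.3 dB); phase: φ = -89.9°.

|H| = 0.001928 (-54.3 dB), φ = -89.9°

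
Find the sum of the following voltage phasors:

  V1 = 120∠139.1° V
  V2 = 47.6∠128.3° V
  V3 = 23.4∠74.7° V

Step 1 — Convert each phasor to rectangular form:
  V1 = 120·(cos(139.1°) + j·sin(139.1°)) = -90.7 + j78.57 V
  V2 = 47.6·(cos(128.3°) + j·sin(128.3°)) = -29.5 + j37.36 V
  V3 = 23.4·(cos(74.7°) + j·sin(74.7°)) = 6.175 + j22.57 V
Step 2 — Sum components: V_total = -114 + j138.5 V.
Step 3 — Convert to polar: |V_total| = 179.4 V, ∠V_total = 129.5°.

V_total = 179.4∠129.5° V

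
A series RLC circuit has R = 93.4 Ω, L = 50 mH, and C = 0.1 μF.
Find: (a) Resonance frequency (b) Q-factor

Step 1 — Resonance condition Im(Z)=0 gives ω₀ = 1/√(LC).
Step 2 — ω₀ = 1/√(0.05·1e-07) = 1.414e+04 rad/s.
Step 3 — f₀ = ω₀/(2π) = 2251 Hz.
Step 4 — Series Q: Q = ω₀L/R = 1.414e+04·0.05/93.4 = 7.571.

(a) f₀ = 2251 Hz  (b) Q = 7.571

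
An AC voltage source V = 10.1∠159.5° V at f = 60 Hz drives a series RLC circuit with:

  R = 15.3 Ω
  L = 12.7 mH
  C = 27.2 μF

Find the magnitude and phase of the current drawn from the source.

Step 1 — Angular frequency: ω = 2π·f = 2π·60 = 377 rad/s.
Step 2 — Component impedances:
  R: Z = R = 15.3 Ω
  L: Z = jωL = j·377·0.0127 = 0 + j4.788 Ω
  C: Z = 1/(jωC) = -j/(ω·C) = 0 - j97.52 Ω
Step 3 — Series combination: Z_total = R + L + C = 15.3 - j92.73 Ω = 93.99∠-80.6° Ω.
Step 4 — Source phasor: V = 10.1∠159.5° V = -9.46 + j3.537 V.
Step 5 — Ohm's law: I = V / Z_total = (-9.46 + j3.537) / (15.3 - j92.73) = -0.05352 - j0.09319 A.
Step 6 — Convert to polar: |I| = 0.1075 A, ∠I = -119.9°.

I = 0.1075∠-119.9° A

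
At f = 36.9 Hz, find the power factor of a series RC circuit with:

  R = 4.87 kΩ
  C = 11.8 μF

Step 1 — Angular frequency: ω = 2π·f = 2π·36.9 = 231.8 rad/s.
Step 2 — Component impedances:
  R: Z = R = 4870 Ω
  C: Z = 1/(jωC) = -j/(ω·C) = 0 - j365.5 Ω
Step 3 — Series combination: Z_total = R + C = 4870 - j365.5 Ω = 4884∠-4.3° Ω.
Step 4 — Power factor: PF = cos(φ) = Re(Z)/|Z| = 4870/4883.7 = 0.9972.
Step 5 — Type: Im(Z) = -365.5 ⇒ leading (phase φ = -4.3°).

PF = 0.9972 (leading, φ = -4.3°)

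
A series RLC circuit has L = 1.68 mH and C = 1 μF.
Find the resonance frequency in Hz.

Step 1 — Resonance condition Im(Z)=0 gives ω₀ = 1/√(LC).
Step 2 — ω₀ = 1/√(0.00168·1e-06) = 2.44e+04 rad/s.
Step 3 — f₀ = ω₀/(2π) = 3883 Hz.

f₀ = 3883 Hz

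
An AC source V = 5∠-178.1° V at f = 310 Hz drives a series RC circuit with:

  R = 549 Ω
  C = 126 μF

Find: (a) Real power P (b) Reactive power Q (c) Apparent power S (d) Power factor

Step 1 — Angular frequency: ω = 2π·f = 2π·310 = 1948 rad/s.
Step 2 — Component impedances:
  R: Z = R = 549 Ω
  C: Z = 1/(jωC) = -j/(ω·C) = 0 - j4.075 Ω
Step 3 — Series combination: Z_total = R + C = 549 - j4.075 Ω = 549∠-0.4° Ω.
Step 4 — Source phasor: V = 5∠-178.1° V = -4.997 - j0.1658 V.
Step 5 — Current: I = V / Z = -0.0091 - j0.0003695 A = 0.009107∠-177.7° A.
Step 6 — Complex power: S = V·I* = 0.04553 - j0.000338 VA.
Step 7 — Real power: P = Re(S) = 0.04553 W.
Step 8 — Reactive power: Q = Im(S) = -0.000338 VAR.
Step 9 — Apparent power: |S| = 0.04554 VA.
Step 10 — Power factor: PF = P/|S| = 1 (leading).

(a) P = 0.04553 W  (b) Q = -0.000338 VAR  (c) S = 0.04554 VA  (d) PF = 1 (leading)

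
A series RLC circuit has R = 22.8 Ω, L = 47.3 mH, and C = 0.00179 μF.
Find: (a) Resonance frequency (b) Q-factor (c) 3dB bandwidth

Step 1 — Resonance: ω₀ = 1/√(LC) = 1/√(0.0473·1.79e-09) = 1.087e+05 rad/s.
Step 2 — f₀ = ω₀/(2π) = 1.73e+04 Hz.
Step 3 — Series Q: Q = ω₀L/R = 1.087e+05·0.0473/22.8 = 225.5.
Step 4 — Bandwidth: Δω = ω₀/Q = 482 rad/s; BW = Δω/(2π) = 76.72 Hz.

(a) f₀ = 1.73e+04 Hz  (b) Q = 225.5  (c) BW = 76.72 Hz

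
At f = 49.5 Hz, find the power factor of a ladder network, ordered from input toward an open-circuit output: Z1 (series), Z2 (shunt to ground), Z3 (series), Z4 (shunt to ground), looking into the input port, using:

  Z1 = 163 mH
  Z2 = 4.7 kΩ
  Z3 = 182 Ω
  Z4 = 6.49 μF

Step 1 — Angular frequency: ω = 2π·f = 2π·49.5 = 311 rad/s.
Step 2 — Component impedances:
  Z1: Z = jωL = j·311·0.163 = 0 + j50.7 Ω
  Z2: Z = R = 4700 Ω
  Z3: Z = R = 182 Ω
  Z4: Z = 1/(jωC) = -j/(ω·C) = 0 - j495.4 Ω
Step 3 — Ladder network (open output): work backward from the far end, alternating series and parallel combinations. Z_in = 221.3 - j403.8 Ω = 460.5∠-61.3° Ω.
Step 4 — Power factor: PF = cos(φ) = Re(Z)/|Z| = 221.34/460.47 = 0.4807.
Step 5 — Type: Im(Z) = -403.8 ⇒ leading (phase φ = -61.3°).

PF = 0.4807 (leading, φ = -61.3°)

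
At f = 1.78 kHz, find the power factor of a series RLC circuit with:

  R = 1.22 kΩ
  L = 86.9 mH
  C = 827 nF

Step 1 — Angular frequency: ω = 2π·f = 2π·1780 = 1.118e+04 rad/s.
Step 2 — Component impedances:
  R: Z = R = 1220 Ω
  L: Z = jωL = j·1.118e+04·0.0869 = 0 + j971.9 Ω
  C: Z = 1/(jωC) = -j/(ω·C) = 0 - j108.1 Ω
Step 3 — Series combination: Z_total = R + L + C = 1220 + j863.8 Ω = 1495∠35.3° Ω.
Step 4 — Power factor: PF = cos(φ) = Re(Z)/|Z| = 1220/1495 = 0.8161.
Step 5 — Type: Im(Z) = 863.8 ⇒ lagging (phase φ = 35.3°).

PF = 0.8161 (lagging, φ = 35.3°)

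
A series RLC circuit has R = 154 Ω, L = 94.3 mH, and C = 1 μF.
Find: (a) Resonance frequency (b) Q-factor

Step 1 — Resonance condition Im(Z)=0 gives ω₀ = 1/√(LC).
Step 2 — ω₀ = 1/√(0.0943·1e-06) = 3256 rad/s.
Step 3 — f₀ = ω₀/(2π) = 518.3 Hz.
Step 4 — Series Q: Q = ω₀L/R = 3256·0.0943/154 = 1.994.

(a) f₀ = 518.3 Hz  (b) Q = 1.994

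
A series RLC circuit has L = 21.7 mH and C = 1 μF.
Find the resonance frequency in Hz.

Step 1 — Resonance condition Im(Z)=0 gives ω₀ = 1/√(LC).
Step 2 — ω₀ = 1/√(0.0217·1e-06) = 6788 rad/s.
Step 3 — f₀ = ω₀/(2π) = 1080 Hz.

f₀ = 1080 Hz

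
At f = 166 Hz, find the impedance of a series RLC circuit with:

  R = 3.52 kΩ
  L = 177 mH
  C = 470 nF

Step 1 — Angular frequency: ω = 2π·f = 2π·166 = 1043 rad/s.
Step 2 — Component impedances:
  R: Z = R = 3520 Ω
  L: Z = jωL = j·1043·0.177 = 0 + j184.6 Ω
  C: Z = 1/(jωC) = -j/(ω·C) = 0 - j2040 Ω
Step 3 — Series combination: Z_total = R + L + C = 3520 - j1855 Ω = 3979∠-27.8° Ω.

Z = 3520 - j1855 Ω = 3979∠-27.8° Ω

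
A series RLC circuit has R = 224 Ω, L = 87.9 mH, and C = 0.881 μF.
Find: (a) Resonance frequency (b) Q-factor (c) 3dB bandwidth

Step 1 — Resonance: ω₀ = 1/√(LC) = 1/√(0.0879·8.81e-07) = 3593 rad/s.
Step 2 — f₀ = ω₀/(2π) = 571.9 Hz.
Step 3 — Series Q: Q = ω₀L/R = 3593·0.0879/224 = 1.41.
Step 4 — Bandwidth: Δω = ω₀/Q = 2548 rad/s; BW = Δω/(2π) = 405.6 Hz.

(a) f₀ = 571.9 Hz  (b) Q = 1.41  (c) BW = 405.6 Hz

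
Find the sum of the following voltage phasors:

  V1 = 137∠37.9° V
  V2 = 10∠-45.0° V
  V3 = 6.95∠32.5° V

Step 1 — Convert each phasor to rectangular form:
  V1 = 137·(cos(37.9°) + j·sin(37.9°)) = 108.1 + j84.16 V
  V2 = 10·(cos(-45.0°) + j·sin(-45.0°)) = 7.071 - j7.071 V
  V3 = 6.95·(cos(32.5°) + j·sin(32.5°)) = 5.862 + j3.734 V
Step 2 — Sum components: V_total = 121 + j80.82 V.
Step 3 — Convert to polar: |V_total| = 145.5 V, ∠V_total = 33.7°.

V_total = 145.5∠33.7° V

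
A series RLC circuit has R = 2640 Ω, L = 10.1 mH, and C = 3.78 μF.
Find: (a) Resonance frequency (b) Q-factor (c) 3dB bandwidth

Step 1 — Resonance: ω₀ = 1/√(LC) = 1/√(0.0101·3.78e-06) = 5118 rad/s.
Step 2 — f₀ = ω₀/(2π) = 814.5 Hz.
Step 3 — Series Q: Q = ω₀L/R = 5118·0.0101/2640 = 0.01958.
Step 4 — Bandwidth: Δω = ω₀/Q = 2.614e+05 rad/s; BW = Δω/(2π) = 4.16e+04 Hz.

(a) f₀ = 814.5 Hz  (b) Q = 0.01958  (c) BW = 4.16e+04 Hz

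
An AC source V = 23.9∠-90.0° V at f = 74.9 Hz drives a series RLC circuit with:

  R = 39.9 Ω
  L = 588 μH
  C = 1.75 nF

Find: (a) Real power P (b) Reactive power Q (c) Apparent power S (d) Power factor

Step 1 — Angular frequency: ω = 2π·f = 2π·74.9 = 470.6 rad/s.
Step 2 — Component impedances:
  R: Z = R = 39.9 Ω
  L: Z = jωL = j·470.6·0.000588 = 0 + j0.2767 Ω
  C: Z = 1/(jωC) = -j/(ω·C) = 0 - j1.214e+06 Ω
Step 3 — Series combination: Z_total = R + L + C = 39.9 - j1.214e+06 Ω = 1.214e+06∠-90.0° Ω.
Step 4 — Source phasor: V = 23.9∠-90.0° V = 0 - j23.9 V.
Step 5 — Current: I = V / Z = 1.968e-05 - j6.468e-10 A = 1.968e-05∠-0.0° A.
Step 6 — Complex power: S = V·I* = 1.546e-08 - j0.0004704 VA.
Step 7 — Real power: P = Re(S) = 1.546e-08 W.
Step 8 — Reactive power: Q = Im(S) = -0.0004704 VAR.
Step 9 — Apparent power: |S| = 0.0004704 VA.
Step 10 — Power factor: PF = P/|S| = 3.286e-05 (leading).

(a) P = 1.546e-08 W  (b) Q = -0.0004704 VAR  (c) S = 0.0004704 VA  (d) PF = 3.286e-05 (leading)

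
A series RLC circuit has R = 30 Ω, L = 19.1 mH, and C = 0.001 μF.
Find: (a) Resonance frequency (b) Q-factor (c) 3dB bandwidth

Step 1 — Resonance condition Im(Z)=0 gives ω₀ = 1/√(LC).
Step 2 — ω₀ = 1/√(0.0191·1e-09) = 2.288e+05 rad/s.
Step 3 — f₀ = ω₀/(2π) = 3.642e+04 Hz.
Step 4 — Series Q: Q = ω₀L/R = 2.288e+05·0.0191/30 = 145.7.
Step 5 — 3dB bandwidth: Δω = ω₀/Q = 1571 rad/s; BW = Δω/(2π) = 250 Hz.

(a) f₀ = 3.642e+04 Hz  (b) Q = 145.7  (c) BW = 250 Hz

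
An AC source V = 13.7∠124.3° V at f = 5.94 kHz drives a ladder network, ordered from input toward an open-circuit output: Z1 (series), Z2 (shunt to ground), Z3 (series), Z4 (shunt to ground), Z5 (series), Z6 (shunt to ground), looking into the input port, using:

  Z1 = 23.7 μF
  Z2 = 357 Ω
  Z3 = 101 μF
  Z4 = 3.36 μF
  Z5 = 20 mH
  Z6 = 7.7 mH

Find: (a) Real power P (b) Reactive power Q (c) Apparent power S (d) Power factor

Step 1 — Angular frequency: ω = 2π·f = 2π·5940 = 3.732e+04 rad/s.
Step 2 — Component impedances:
  Z1: Z = 1/(jωC) = -j/(ω·C) = 0 - j1.131 Ω
  Z2: Z = R = 357 Ω
  Z3: Z = 1/(jωC) = -j/(ω·C) = 0 - j0.2653 Ω
  Z4: Z = 1/(jωC) = -j/(ω·C) = 0 - j7.974 Ω
  Z5: Z = jωL = j·3.732e+04·0.02 = 0 + j746.4 Ω
  Z6: Z = jωL = j·3.732e+04·0.0077 = 0 + j287.4 Ω
Step 3 — Ladder network (open output): work backward from the far end, alternating series and parallel combinations. Z_in = 0.1929 - j9.428 Ω = 9.43∠-88.8° Ω.
Step 4 — Source phasor: V = 13.7∠124.3° V = -7.72 + j11.32 V.
Step 5 — Current: I = V / Z = -1.217 - j0.794 A = 1.453∠-146.9° A.
Step 6 — Complex power: S = V·I* = 0.4073 - j19.9 VA.
Step 7 — Real power: P = Re(S) = 0.4073 W.
Step 8 — Reactive power: Q = Im(S) = -19.9 VAR.
Step 9 — Apparent power: |S| = 19.9 VA.
Step 10 — Power factor: PF = P/|S| = 0.02046 (leading).

(a) P = 0.4073 W  (b) Q = -19.9 VAR  (c) S = 19.9 VA  (d) PF = 0.02046 (leading)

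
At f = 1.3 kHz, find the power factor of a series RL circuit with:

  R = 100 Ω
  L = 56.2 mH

Step 1 — Angular frequency: ω = 2π·f = 2π·1300 = 8168 rad/s.
Step 2 — Component impedances:
  R: Z = R = 100 Ω
  L: Z = jωL = j·8168·0.0562 = 0 + j459 Ω
Step 3 — Series combination: Z_total = R + L = 100 + j459 Ω = 469.8∠77.7° Ω.
Step 4 — Power factor: PF = cos(φ) = Re(Z)/|Z| = 100/469.82 = 0.2128.
Step 5 — Type: Im(Z) = 459 ⇒ lagging (phase φ = 77.7°).

PF = 0.2128 (lagging, φ = 77.7°)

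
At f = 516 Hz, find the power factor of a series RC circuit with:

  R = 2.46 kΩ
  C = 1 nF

Step 1 — Angular frequency: ω = 2π·f = 2π·516 = 3242 rad/s.
Step 2 — Component impedances:
  R: Z = R = 2460 Ω
  C: Z = 1/(jωC) = -j/(ω·C) = 0 - j3.084e+05 Ω
Step 3 — Series combination: Z_total = R + C = 2460 - j3.084e+05 Ω = 3.084e+05∠-89.5° Ω.
Step 4 — Power factor: PF = cos(φ) = Re(Z)/|Z| = 2460/3.0845e+05 = 0.007975.
Step 5 — Type: Im(Z) = -3.084e+05 ⇒ leading (phase φ = -89.5°).

PF = 0.007975 (leading, φ = -89.5°)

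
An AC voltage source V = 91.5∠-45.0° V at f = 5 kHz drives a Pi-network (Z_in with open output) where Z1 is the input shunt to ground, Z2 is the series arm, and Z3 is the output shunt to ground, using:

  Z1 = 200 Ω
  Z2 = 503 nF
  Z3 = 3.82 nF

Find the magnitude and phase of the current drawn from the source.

Step 1 — Angular frequency: ω = 2π·f = 2π·5000 = 3.142e+04 rad/s.
Step 2 — Component impedances:
  Z1: Z = R = 200 Ω
  Z2: Z = 1/(jωC) = -j/(ω·C) = 0 - j63.28 Ω
  Z3: Z = 1/(jωC) = -j/(ω·C) = 0 - j8333 Ω
Step 3 — With open output, the series arm Z2 and the output shunt Z3 appear in series to ground: Z2 + Z3 = 0 - j8396 Ω.
Step 4 — Parallel with input shunt Z1: Z_in = Z1 || (Z2 + Z3) = 199.9 - j4.761 Ω = 199.9∠-1.4° Ω.
Step 5 — Source phasor: V = 91.5∠-45.0° V = 64.7 - j64.7 V.
Step 6 — Ohm's law: I = V / Z_total = (64.7 - j64.7) / (199.9 - j4.761) = 0.3312 - j0.3158 A.
Step 7 — Convert to polar: |I| = 0.4576 A, ∠I = -43.6°.

I = 0.4576∠-43.6° A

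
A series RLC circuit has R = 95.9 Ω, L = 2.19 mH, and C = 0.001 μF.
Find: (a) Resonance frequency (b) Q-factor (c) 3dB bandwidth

Step 1 — Resonance condition Im(Z)=0 gives ω₀ = 1/√(LC).
Step 2 — ω₀ = 1/√(0.00219·1e-09) = 6.757e+05 rad/s.
Step 3 — f₀ = ω₀/(2π) = 1.075e+05 Hz.
Step 4 — Series Q: Q = ω₀L/R = 6.757e+05·0.00219/95.9 = 15.43.
Step 5 — 3dB bandwidth: Δω = ω₀/Q = 4.379e+04 rad/s; BW = Δω/(2π) = 6969 Hz.

(a) f₀ = 1.075e+05 Hz  (b) Q = 15.43  (c) BW = 6969 Hz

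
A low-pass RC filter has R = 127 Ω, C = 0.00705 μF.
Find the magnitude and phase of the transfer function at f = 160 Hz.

Step 1 — Angular frequency: ω = 2π·160 = 1005 rad/s.
Step 2 — Transfer function: H(jω) = 1/(1 + jωRC).
Step 3 — Denominator: 1 + jωRC = 1 + j·1005·127·7.05e-09 = 1 + j0.0009001.
Step 4 — H = 1 - j0.0009001.
Step 5 — Magnitude: |H| = 1 (-0.0 dB); phase: φ = -0.1°.

|H| = 1 (-0.0 dB), φ = -0.1°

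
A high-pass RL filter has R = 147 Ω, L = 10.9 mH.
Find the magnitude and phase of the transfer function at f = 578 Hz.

Step 1 — Angular frequency: ω = 2π·578 = 3632 rad/s.
Step 2 — Transfer function: H(jω) = jωL/(R + jωL).
Step 3 — Numerator jωL = j·39.59; denominator R + jωL = 147 + j39.59.
Step 4 — H = 0.06761 + j0.2511.
Step 5 — Magnitude: |H| = 0.26 (-11.7 dB); phase: φ = 74.9°.

|H| = 0.26 (-11.7 dB), φ = 74.9°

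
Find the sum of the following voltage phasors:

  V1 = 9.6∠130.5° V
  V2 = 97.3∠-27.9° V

Step 1 — Convert each phasor to rectangular form:
  V1 = 9.6·(cos(130.5°) + j·sin(130.5°)) = -6.235 + j7.3 V
  V2 = 97.3·(cos(-27.9°) + j·sin(-27.9°)) = 85.99 - j45.53 V
Step 2 — Sum components: V_total = 79.76 - j38.23 V.
Step 3 — Convert to polar: |V_total| = 88.44 V, ∠V_total = -25.6°.

V_total = 88.44∠-25.6° V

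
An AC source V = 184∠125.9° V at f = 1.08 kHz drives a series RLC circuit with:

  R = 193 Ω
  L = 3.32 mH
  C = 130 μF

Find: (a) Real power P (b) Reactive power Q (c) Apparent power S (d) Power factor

Step 1 — Angular frequency: ω = 2π·f = 2π·1080 = 6786 rad/s.
Step 2 — Component impedances:
  R: Z = R = 193 Ω
  L: Z = jωL = j·6786·0.00332 = 0 + j22.53 Ω
  C: Z = 1/(jωC) = -j/(ω·C) = 0 - j1.134 Ω
Step 3 — Series combination: Z_total = R + L + C = 193 + j21.4 Ω = 194.2∠6.3° Ω.
Step 4 — Source phasor: V = 184∠125.9° V = -107.9 + j149 V.
Step 5 — Current: I = V / Z = -0.4677 + j0.8241 A = 0.9476∠119.6° A.
Step 6 — Complex power: S = V·I* = 173.3 + j19.21 VA.
Step 7 — Real power: P = Re(S) = 173.3 W.
Step 8 — Reactive power: Q = Im(S) = 19.21 VAR.
Step 9 — Apparent power: |S| = 174.4 VA.
Step 10 — Power factor: PF = P/|S| = 0.9939 (lagging).

(a) P = 173.3 W  (b) Q = 19.21 VAR  (c) S = 174.4 VA  (d) PF = 0.9939 (lagging)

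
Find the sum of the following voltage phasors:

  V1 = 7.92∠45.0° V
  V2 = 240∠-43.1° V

Step 1 — Convert each phasor to rectangular form:
  V1 = 7.92·(cos(45.0°) + j·sin(45.0°)) = 5.6 + j5.6 V
  V2 = 240·(cos(-43.1°) + j·sin(-43.1°)) = 175.2 - j164 V
Step 2 — Sum components: V_total = 180.8 - j158.4 V.
Step 3 — Convert to polar: |V_total| = 240.4 V, ∠V_total = -41.2°.

V_total = 240.4∠-41.2° V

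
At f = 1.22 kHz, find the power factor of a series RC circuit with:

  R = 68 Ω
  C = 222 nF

Step 1 — Angular frequency: ω = 2π·f = 2π·1220 = 7665 rad/s.
Step 2 — Component impedances:
  R: Z = R = 68 Ω
  C: Z = 1/(jωC) = -j/(ω·C) = 0 - j587.6 Ω
Step 3 — Series combination: Z_total = R + C = 68 - j587.6 Ω = 591.6∠-83.4° Ω.
Step 4 — Power factor: PF = cos(φ) = Re(Z)/|Z| = 68/591.56 = 0.115.
Step 5 — Type: Im(Z) = -587.6 ⇒ leading (phase φ = -83.4°).

PF = 0.115 (leading, φ = -83.4°)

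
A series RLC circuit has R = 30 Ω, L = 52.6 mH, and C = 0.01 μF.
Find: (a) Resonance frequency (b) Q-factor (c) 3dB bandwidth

Step 1 — Resonance: ω₀ = 1/√(LC) = 1/√(0.0526·1e-08) = 4.36e+04 rad/s.
Step 2 — f₀ = ω₀/(2π) = 6939 Hz.
Step 3 — Series Q: Q = ω₀L/R = 4.36e+04·0.0526/30 = 76.45.
Step 4 — Bandwidth: Δω = ω₀/Q = 570.3 rad/s; BW = Δω/(2π) = 90.77 Hz.

(a) f₀ = 6939 Hz  (b) Q = 76.45  (c) BW = 90.77 Hz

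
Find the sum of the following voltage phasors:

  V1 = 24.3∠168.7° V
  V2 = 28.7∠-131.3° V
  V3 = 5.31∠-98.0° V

Step 1 — Convert each phasor to rectangular form:
  V1 = 24.3·(cos(168.7°) + j·sin(168.7°)) = -23.83 + j4.761 V
  V2 = 28.7·(cos(-131.3°) + j·sin(-131.3°)) = -18.94 - j21.56 V
  V3 = 5.31·(cos(-98.0°) + j·sin(-98.0°)) = -0.739 - j5.258 V
Step 2 — Sum components: V_total = -43.51 - j22.06 V.
Step 3 — Convert to polar: |V_total| = 48.78 V, ∠V_total = -153.1°.

V_total = 48.78∠-153.1° V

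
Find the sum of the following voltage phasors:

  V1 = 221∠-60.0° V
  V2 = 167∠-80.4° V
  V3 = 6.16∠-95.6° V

Step 1 — Convert each phasor to rectangular form:
  V1 = 221·(cos(-60.0°) + j·sin(-60.0°)) = 110.5 - j191.4 V
  V2 = 167·(cos(-80.4°) + j·sin(-80.4°)) = 27.85 - j164.7 V
  V3 = 6.16·(cos(-95.6°) + j·sin(-95.6°)) = -0.6011 - j6.131 V
Step 2 — Sum components: V_total = 137.7 - j362.2 V.
Step 3 — Convert to polar: |V_total| = 387.5 V, ∠V_total = -69.2°.

V_total = 387.5∠-69.2° V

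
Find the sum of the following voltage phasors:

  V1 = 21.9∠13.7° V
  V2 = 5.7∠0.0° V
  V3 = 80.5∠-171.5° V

Step 1 — Convert each phasor to rectangular form:
  V1 = 21.9·(cos(13.7°) + j·sin(13.7°)) = 21.28 + j5.187 V
  V2 = 5.7·(cos(0.0°) + j·sin(0.0°)) = 5.7 V
  V3 = 80.5·(cos(-171.5°) + j·sin(-171.5°)) = -79.62 - j11.9 V
Step 2 — Sum components: V_total = -52.64 - j6.712 V.
Step 3 — Convert to polar: |V_total| = 53.07 V, ∠V_total = -172.7°.

V_total = 53.07∠-172.7° V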